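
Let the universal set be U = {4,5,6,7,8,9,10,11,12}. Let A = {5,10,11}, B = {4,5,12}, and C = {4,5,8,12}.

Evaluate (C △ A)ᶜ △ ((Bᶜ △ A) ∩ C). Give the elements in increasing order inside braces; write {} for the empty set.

C △ A = {4,8,10,11,12}
(C △ A)ᶜ = {5,6,7,9}
Bᶜ = {6,7,8,9,10,11}
Bᶜ △ A = {5,6,7,8,9}
(Bᶜ △ A) ∩ C = {5,8}
(C △ A)ᶜ △ ((Bᶜ △ A) ∩ C) = {6,7,8,9}

{6,7,8,9}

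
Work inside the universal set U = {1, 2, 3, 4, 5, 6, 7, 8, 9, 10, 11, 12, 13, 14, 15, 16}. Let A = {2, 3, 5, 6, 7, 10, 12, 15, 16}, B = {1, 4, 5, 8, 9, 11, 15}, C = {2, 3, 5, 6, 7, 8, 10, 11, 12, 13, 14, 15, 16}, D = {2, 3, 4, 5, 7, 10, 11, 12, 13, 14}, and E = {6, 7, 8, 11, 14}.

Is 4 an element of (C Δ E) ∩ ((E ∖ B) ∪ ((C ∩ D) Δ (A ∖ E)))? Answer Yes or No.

No

4 ∉ C and 4 ∉ E, so 4 ∉ C Δ E
4 ∉ E and 4 ∈ B, so 4 ∉ E ∖ B
4 ∉ C and 4 ∈ D, so 4 ∉ C ∩ D
4 ∉ A and 4 ∉ E, so 4 ∉ A ∖ E
4 ∉ (C ∩ D) and 4 ∉ (A ∖ E), so 4 ∉ (C ∩ D) Δ (A ∖ E)
4 ∉ (E ∖ B) and 4 ∉ ((C ∩ D) Δ (A ∖ E)), so 4 ∉ (E ∖ B) ∪ ((C ∩ D) Δ (A ∖ E))
4 ∉ (C Δ E) and 4 ∉ ((E ∖ B) ∪ ((C ∩ D) Δ (A ∖ E))), so 4 ∉ (C Δ E) ∩ ((E ∖ B) ∪ ((C ∩ D) Δ (A ∖ E)))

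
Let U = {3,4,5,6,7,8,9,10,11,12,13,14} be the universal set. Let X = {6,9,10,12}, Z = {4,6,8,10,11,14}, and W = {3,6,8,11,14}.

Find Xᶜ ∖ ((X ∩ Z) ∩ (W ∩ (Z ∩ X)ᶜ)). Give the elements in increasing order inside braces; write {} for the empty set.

{3,4,5,7,8,11,13,14}

Xᶜ = {3,4,5,7,8,11,13,14}
X ∩ Z = {6,10}
Z ∩ X = {6,10}
(Z ∩ X)ᶜ = {3,4,5,7,8,9,11,12,13,14}
W ∩ (Z ∩ X)ᶜ = {3,8,11,14}
(X ∩ Z) ∩ (W ∩ (Z ∩ X)ᶜ) = {}
Xᶜ ∖ ((X ∩ Z) ∩ (W ∩ (Z ∩ X)ᶜ)) = {3,4,5,7,8,11,13,14}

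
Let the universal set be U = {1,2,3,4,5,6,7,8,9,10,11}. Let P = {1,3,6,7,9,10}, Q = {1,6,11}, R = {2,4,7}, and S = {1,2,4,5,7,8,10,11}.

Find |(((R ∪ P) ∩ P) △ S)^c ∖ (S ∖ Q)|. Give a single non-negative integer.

R ∪ P = {1,2,3,4,6,7,9,10}
(R ∪ P) ∩ P = {1,3,6,7,9,10}
((R ∪ P) ∩ P) △ S = {2,3,4,5,6,8,9,11}
(((R ∪ P) ∩ P) △ S)^c = {1,7,10}
S ∖ Q = {2,4,5,7,8,10}
(((R ∪ P) ∩ P) △ S)^c ∖ (S ∖ Q) = {1}
|(((R ∪ P) ∩ P) △ S)^c ∖ (S ∖ Q)| = 1

1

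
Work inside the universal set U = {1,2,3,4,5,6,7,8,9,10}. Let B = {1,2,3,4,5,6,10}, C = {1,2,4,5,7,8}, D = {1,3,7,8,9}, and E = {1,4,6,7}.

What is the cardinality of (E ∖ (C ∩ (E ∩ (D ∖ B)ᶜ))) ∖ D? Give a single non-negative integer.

1

D ∖ B = {7,8,9}
(D ∖ B)ᶜ = {1,2,3,4,5,6,10}
E ∩ (D ∖ B)ᶜ = {1,4,6}
C ∩ (E ∩ (D ∖ B)ᶜ) = {1,4}
E ∖ (C ∩ (E ∩ (D ∖ B)ᶜ)) = {6,7}
(E ∖ (C ∩ (E ∩ (D ∖ B)ᶜ))) ∖ D = {6}
|(E ∖ (C ∩ (E ∩ (D ∖ B)ᶜ))) ∖ D| = 1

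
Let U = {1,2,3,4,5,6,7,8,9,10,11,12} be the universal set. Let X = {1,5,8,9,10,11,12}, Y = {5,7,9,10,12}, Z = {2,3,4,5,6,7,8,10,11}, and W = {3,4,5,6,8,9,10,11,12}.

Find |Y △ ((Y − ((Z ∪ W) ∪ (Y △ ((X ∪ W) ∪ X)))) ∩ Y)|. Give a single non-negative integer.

Z ∪ W = {2,3,4,5,6,7,8,9,10,11,12}
X ∪ W = {1,3,4,5,6,8,9,10,11,12}
(X ∪ W) ∪ X = {1,3,4,5,6,8,9,10,11,12}
Y △ ((X ∪ W) ∪ X) = {1,3,4,6,7,8,11}
(Z ∪ W) ∪ (Y △ ((X ∪ W) ∪ X)) = {1,2,3,4,5,6,7,8,9,10,11,12}
Y − ((Z ∪ W) ∪ (Y △ ((X ∪ W) ∪ X))) = {}
(Y − ((Z ∪ W) ∪ (Y △ ((X ∪ W) ∪ X)))) ∩ Y = {}
Y △ ((Y − ((Z ∪ W) ∪ (Y △ ((X ∪ W) ∪ X)))) ∩ Y) = {5,7,9,10,12}
|Y △ ((Y − ((Z ∪ W) ∪ (Y △ ((X ∪ W) ∪ X)))) ∩ Y)| = 5

5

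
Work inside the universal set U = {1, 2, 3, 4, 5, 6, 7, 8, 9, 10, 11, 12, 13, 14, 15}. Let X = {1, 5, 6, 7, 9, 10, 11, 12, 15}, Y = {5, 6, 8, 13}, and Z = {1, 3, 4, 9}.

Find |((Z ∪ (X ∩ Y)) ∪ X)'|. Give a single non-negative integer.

4

X ∩ Y = {5, 6}
Z ∪ (X ∩ Y) = {1, 3, 4, 5, 6, 9}
(Z ∪ (X ∩ Y)) ∪ X = {1, 3, 4, 5, 6, 7, 9, 10, 11, 12, 15}
((Z ∪ (X ∩ Y)) ∪ X)' = {2, 8, 13, 14}
|((Z ∪ (X ∩ Y)) ∪ X)'| = 4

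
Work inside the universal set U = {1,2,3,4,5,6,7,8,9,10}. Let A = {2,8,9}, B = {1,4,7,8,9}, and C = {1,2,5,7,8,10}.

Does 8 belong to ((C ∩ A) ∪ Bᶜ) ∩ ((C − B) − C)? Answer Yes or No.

8 ∈ C and 8 ∈ A, so 8 ∈ C ∩ A
8 ∈ B, so 8 ∉ Bᶜ
8 ∈ (C ∩ A) and 8 ∉ Bᶜ, so 8 ∈ (C ∩ A) ∪ Bᶜ
8 ∈ C and 8 ∈ B, so 8 ∉ C − B
8 ∉ (C − B) and 8 ∈ C, so 8 ∉ (C − B) − C
8 ∈ ((C ∩ A) ∪ Bᶜ) and 8 ∉ ((C − B) − C), so 8 ∉ ((C ∩ A) ∪ Bᶜ) ∩ ((C − B) − C)

No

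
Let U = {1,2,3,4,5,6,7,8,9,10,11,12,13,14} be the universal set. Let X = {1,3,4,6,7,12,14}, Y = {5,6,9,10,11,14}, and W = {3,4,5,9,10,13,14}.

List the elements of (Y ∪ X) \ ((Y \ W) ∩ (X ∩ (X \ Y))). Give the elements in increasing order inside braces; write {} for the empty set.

Y ∪ X = {1,3,4,5,6,7,9,10,11,12,14}
Y \ W = {6,11}
X \ Y = {1,3,4,7,12}
X ∩ (X \ Y) = {1,3,4,7,12}
(Y \ W) ∩ (X ∩ (X \ Y)) = {}
(Y ∪ X) \ ((Y \ W) ∩ (X ∩ (X \ Y))) = {1,3,4,5,6,7,9,10,11,12,14}

{1,3,4,5,6,7,9,10,11,12,14}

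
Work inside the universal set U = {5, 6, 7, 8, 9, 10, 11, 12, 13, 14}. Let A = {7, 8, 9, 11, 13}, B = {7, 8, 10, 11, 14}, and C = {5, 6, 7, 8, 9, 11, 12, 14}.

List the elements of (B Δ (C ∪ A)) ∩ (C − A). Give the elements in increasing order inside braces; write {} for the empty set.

{5, 6, 12}

C ∪ A = {5, 6, 7, 8, 9, 11, 12, 13, 14}
B Δ (C ∪ A) = {5, 6, 9, 10, 12, 13}
C − A = {5, 6, 12, 14}
(B Δ (C ∪ A)) ∩ (C − A) = {5, 6, 12}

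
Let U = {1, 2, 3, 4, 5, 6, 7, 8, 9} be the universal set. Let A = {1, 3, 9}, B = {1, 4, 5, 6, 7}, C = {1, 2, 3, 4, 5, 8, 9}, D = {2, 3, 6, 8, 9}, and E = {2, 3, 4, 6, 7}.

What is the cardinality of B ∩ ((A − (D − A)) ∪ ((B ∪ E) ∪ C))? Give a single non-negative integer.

D − A = {2, 6, 8}
A − (D − A) = {1, 3, 9}
B ∪ E = {1, 2, 3, 4, 5, 6, 7}
(B ∪ E) ∪ C = {1, 2, 3, 4, 5, 6, 7, 8, 9}
(A − (D − A)) ∪ ((B ∪ E) ∪ C) = {1, 2, 3, 4, 5, 6, 7, 8, 9}
B ∩ ((A − (D − A)) ∪ ((B ∪ E) ∪ C)) = {1, 4, 5, 6, 7}
|B ∩ ((A − (D − A)) ∪ ((B ∪ E) ∪ C))| = 5

5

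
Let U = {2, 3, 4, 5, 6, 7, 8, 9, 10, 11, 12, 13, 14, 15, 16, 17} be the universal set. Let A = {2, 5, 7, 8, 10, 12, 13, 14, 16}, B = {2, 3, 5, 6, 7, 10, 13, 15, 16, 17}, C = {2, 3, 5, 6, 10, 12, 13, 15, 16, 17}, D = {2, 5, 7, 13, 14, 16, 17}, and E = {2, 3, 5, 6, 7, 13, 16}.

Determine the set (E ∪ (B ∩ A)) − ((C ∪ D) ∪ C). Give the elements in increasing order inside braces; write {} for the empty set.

{}

B ∩ A = {2, 5, 7, 10, 13, 16}
E ∪ (B ∩ A) = {2, 3, 5, 6, 7, 10, 13, 16}
C ∪ D = {2, 3, 5, 6, 7, 10, 12, 13, 14, 15, 16, 17}
(C ∪ D) ∪ C = {2, 3, 5, 6, 7, 10, 12, 13, 14, 15, 16, 17}
(E ∪ (B ∩ A)) − ((C ∪ D) ∪ C) = {}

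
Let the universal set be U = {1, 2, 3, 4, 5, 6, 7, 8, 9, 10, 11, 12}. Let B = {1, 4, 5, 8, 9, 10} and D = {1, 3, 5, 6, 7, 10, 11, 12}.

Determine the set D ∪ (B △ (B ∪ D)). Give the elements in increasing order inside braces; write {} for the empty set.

{1, 3, 5, 6, 7, 10, 11, 12}

B ∪ D = {1, 3, 4, 5, 6, 7, 8, 9, 10, 11, 12}
B △ (B ∪ D) = {3, 6, 7, 11, 12}
D ∪ (B △ (B ∪ D)) = {1, 3, 5, 6, 7, 10, 11, 12}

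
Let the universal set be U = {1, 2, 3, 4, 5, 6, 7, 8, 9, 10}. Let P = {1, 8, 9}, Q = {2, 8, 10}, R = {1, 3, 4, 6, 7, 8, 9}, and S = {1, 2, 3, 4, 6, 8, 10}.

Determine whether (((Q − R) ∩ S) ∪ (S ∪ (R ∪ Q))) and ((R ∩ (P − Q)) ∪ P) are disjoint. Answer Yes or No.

No

Q − R = {2, 10}
(Q − R) ∩ S = {2, 10}
R ∪ Q = {1, 2, 3, 4, 6, 7, 8, 9, 10}
S ∪ (R ∪ Q) = {1, 2, 3, 4, 6, 7, 8, 9, 10}
((Q − R) ∩ S) ∪ (S ∪ (R ∪ Q)) = {1, 2, 3, 4, 6, 7, 8, 9, 10}
P − Q = {1, 9}
R ∩ (P − Q) = {1, 9}
(R ∩ (P − Q)) ∪ P = {1, 8, 9}
1 lies in both, so they are not disjoint.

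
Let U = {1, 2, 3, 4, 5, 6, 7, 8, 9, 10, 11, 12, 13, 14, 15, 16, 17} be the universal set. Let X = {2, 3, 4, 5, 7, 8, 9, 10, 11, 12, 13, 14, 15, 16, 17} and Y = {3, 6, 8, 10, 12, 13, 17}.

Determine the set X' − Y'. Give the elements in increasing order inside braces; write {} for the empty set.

X' = {1, 6}
Y' = {1, 2, 4, 5, 7, 9, 11, 14, 15, 16}
X' − Y' = {6}

{6}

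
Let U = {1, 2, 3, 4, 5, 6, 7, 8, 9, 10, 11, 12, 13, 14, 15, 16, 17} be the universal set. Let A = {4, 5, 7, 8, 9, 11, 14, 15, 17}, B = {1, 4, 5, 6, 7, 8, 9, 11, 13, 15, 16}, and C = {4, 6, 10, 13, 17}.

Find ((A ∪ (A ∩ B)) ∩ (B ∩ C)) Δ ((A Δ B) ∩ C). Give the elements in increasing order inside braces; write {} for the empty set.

A ∩ B = {4, 5, 7, 8, 9, 11, 15}
A ∪ (A ∩ B) = {4, 5, 7, 8, 9, 11, 14, 15, 17}
B ∩ C = {4, 6, 13}
(A ∪ (A ∩ B)) ∩ (B ∩ C) = {4}
A Δ B = {1, 6, 13, 14, 16, 17}
(A Δ B) ∩ C = {6, 13, 17}
((A ∪ (A ∩ B)) ∩ (B ∩ C)) Δ ((A Δ B) ∩ C) = {4, 6, 13, 17}

{4, 6, 13, 17}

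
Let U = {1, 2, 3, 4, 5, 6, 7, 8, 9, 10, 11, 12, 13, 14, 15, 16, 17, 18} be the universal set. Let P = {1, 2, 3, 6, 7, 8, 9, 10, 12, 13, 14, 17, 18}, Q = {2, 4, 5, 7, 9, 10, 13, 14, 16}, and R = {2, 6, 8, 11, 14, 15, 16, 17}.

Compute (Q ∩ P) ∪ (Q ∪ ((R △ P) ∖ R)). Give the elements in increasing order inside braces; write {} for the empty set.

Q ∩ P = {2, 7, 9, 10, 13, 14}
R △ P = {1, 3, 7, 9, 10, 11, 12, 13, 15, 16, 18}
(R △ P) ∖ R = {1, 3, 7, 9, 10, 12, 13, 18}
Q ∪ ((R △ P) ∖ R) = {1, 2, 3, 4, 5, 7, 9, 10, 12, 13, 14, 16, 18}
(Q ∩ P) ∪ (Q ∪ ((R △ P) ∖ R)) = {1, 2, 3, 4, 5, 7, 9, 10, 12, 13, 14, 16, 18}

{1, 2, 3, 4, 5, 7, 9, 10, 12, 13, 14, 16, 18}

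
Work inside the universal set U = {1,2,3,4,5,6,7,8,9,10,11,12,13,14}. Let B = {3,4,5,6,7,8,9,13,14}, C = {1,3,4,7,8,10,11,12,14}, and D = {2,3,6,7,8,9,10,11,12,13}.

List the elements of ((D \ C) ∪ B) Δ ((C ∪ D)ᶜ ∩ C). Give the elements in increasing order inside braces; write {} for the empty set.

D \ C = {2,6,9,13}
(D \ C) ∪ B = {2,3,4,5,6,7,8,9,13,14}
C ∪ D = {1,2,3,4,6,7,8,9,10,11,12,13,14}
(C ∪ D)ᶜ = {5}
(C ∪ D)ᶜ ∩ C = {}
((D \ C) ∪ B) Δ ((C ∪ D)ᶜ ∩ C) = {2,3,4,5,6,7,8,9,13,14}

{2,3,4,5,6,7,8,9,13,14}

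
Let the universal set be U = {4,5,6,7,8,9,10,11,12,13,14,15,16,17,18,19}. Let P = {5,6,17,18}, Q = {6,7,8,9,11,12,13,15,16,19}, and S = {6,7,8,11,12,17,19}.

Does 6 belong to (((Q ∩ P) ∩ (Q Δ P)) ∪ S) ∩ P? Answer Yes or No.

Yes

6 ∈ Q and 6 ∈ P, so 6 ∈ Q ∩ P
6 ∈ Q and 6 ∈ P, so 6 ∉ Q Δ P
6 ∈ (Q ∩ P) and 6 ∉ (Q Δ P), so 6 ∉ (Q ∩ P) ∩ (Q Δ P)
6 ∉ ((Q ∩ P) ∩ (Q Δ P)) and 6 ∈ S, so 6 ∈ ((Q ∩ P) ∩ (Q Δ P)) ∪ S
6 ∈ (((Q ∩ P) ∩ (Q Δ P)) ∪ S) and 6 ∈ P, so 6 ∈ (((Q ∩ P) ∩ (Q Δ P)) ∪ S) ∩ P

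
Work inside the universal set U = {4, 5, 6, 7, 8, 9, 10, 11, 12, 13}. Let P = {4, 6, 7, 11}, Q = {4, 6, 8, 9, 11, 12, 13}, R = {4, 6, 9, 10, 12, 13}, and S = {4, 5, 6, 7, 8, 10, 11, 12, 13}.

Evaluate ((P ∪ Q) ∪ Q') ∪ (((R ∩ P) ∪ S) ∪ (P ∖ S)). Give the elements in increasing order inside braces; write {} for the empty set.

{4, 5, 6, 7, 8, 9, 10, 11, 12, 13}

P ∪ Q = {4, 6, 7, 8, 9, 11, 12, 13}
Q' = {5, 7, 10}
(P ∪ Q) ∪ Q' = {4, 5, 6, 7, 8, 9, 10, 11, 12, 13}
R ∩ P = {4, 6}
(R ∩ P) ∪ S = {4, 5, 6, 7, 8, 10, 11, 12, 13}
P ∖ S = {}
((R ∩ P) ∪ S) ∪ (P ∖ S) = {4, 5, 6, 7, 8, 10, 11, 12, 13}
((P ∪ Q) ∪ Q') ∪ (((R ∩ P) ∪ S) ∪ (P ∖ S)) = {4, 5, 6, 7, 8, 9, 10, 11, 12, 13}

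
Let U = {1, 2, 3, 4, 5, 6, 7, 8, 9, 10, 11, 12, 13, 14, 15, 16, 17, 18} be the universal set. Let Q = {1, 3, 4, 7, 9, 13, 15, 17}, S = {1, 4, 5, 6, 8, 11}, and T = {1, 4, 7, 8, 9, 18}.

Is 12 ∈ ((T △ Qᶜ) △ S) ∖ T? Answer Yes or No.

Yes

12 ∉ Q, so 12 ∈ Qᶜ
12 ∉ T and 12 ∈ Qᶜ, so 12 ∈ T △ Qᶜ
12 ∈ (T △ Qᶜ) and 12 ∉ S, so 12 ∈ (T △ Qᶜ) △ S
12 ∈ ((T △ Qᶜ) △ S) and 12 ∉ T, so 12 ∈ ((T △ Qᶜ) △ S) ∖ T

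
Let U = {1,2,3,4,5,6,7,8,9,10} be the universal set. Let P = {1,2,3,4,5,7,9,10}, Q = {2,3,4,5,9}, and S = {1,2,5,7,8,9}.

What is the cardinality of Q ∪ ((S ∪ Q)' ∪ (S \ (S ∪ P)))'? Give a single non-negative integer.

8

S ∪ Q = {1,2,3,4,5,7,8,9}
(S ∪ Q)' = {6,10}
S ∪ P = {1,2,3,4,5,7,8,9,10}
S \ (S ∪ P) = {}
(S ∪ Q)' ∪ (S \ (S ∪ P)) = {6,10}
((S ∪ Q)' ∪ (S \ (S ∪ P)))' = {1,2,3,4,5,7,8,9}
Q ∪ ((S ∪ Q)' ∪ (S \ (S ∪ P)))' = {1,2,3,4,5,7,8,9}
|Q ∪ ((S ∪ Q)' ∪ (S \ (S ∪ P)))'| = 8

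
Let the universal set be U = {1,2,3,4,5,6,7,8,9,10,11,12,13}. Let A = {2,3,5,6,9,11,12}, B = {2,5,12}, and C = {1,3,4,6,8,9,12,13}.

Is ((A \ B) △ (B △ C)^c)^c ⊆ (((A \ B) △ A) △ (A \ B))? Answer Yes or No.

No

A \ B = {3,6,9,11}
B △ C = {1,2,3,4,5,6,8,9,13}
(B △ C)^c = {7,10,11,12}
(A \ B) △ (B △ C)^c = {3,6,7,9,10,12}
((A \ B) △ (B △ C)^c)^c = {1,2,4,5,8,11,13}
(A \ B) △ A = {2,5,12}
((A \ B) △ A) △ (A \ B) = {2,3,5,6,9,11,12}
1 ∈ ((A \ B) △ (B △ C)^c)^c but 1 ∉ ((A \ B) △ A) △ (A \ B), so the inclusion fails.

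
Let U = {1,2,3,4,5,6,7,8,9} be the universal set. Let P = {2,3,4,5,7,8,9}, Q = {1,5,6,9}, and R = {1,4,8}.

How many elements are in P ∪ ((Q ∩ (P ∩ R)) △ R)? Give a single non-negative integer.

8

P ∩ R = {4,8}
Q ∩ (P ∩ R) = {}
(Q ∩ (P ∩ R)) △ R = {1,4,8}
P ∪ ((Q ∩ (P ∩ R)) △ R) = {1,2,3,4,5,7,8,9}
|P ∪ ((Q ∩ (P ∩ R)) △ R)| = 8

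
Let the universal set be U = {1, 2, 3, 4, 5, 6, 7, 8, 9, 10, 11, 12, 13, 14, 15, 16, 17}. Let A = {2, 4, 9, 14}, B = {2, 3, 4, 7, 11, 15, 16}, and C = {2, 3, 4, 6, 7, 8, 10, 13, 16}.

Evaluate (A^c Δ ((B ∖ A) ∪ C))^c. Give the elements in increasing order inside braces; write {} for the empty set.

A^c = {1, 3, 5, 6, 7, 8, 10, 11, 12, 13, 15, 16, 17}
B ∖ A = {3, 7, 11, 15, 16}
(B ∖ A) ∪ C = {2, 3, 4, 6, 7, 8, 10, 11, 13, 15, 16}
A^c Δ ((B ∖ A) ∪ C) = {1, 2, 4, 5, 12, 17}
(A^c Δ ((B ∖ A) ∪ C))^c = {3, 6, 7, 8, 9, 10, 11, 13, 14, 15, 16}

{3, 6, 7, 8, 9, 10, 11, 13, 14, 15, 16}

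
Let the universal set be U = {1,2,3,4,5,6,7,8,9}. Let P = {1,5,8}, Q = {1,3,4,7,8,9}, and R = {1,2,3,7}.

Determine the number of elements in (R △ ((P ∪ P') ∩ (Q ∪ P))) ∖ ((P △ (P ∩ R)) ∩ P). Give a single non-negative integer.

P' = {2,3,4,6,7,9}
P ∪ P' = {1,2,3,4,5,6,7,8,9}
Q ∪ P = {1,3,4,5,7,8,9}
(P ∪ P') ∩ (Q ∪ P) = {1,3,4,5,7,8,9}
R △ ((P ∪ P') ∩ (Q ∪ P)) = {2,4,5,8,9}
P ∩ R = {1}
P △ (P ∩ R) = {5,8}
(P △ (P ∩ R)) ∩ P = {5,8}
(R △ ((P ∪ P') ∩ (Q ∪ P))) ∖ ((P △ (P ∩ R)) ∩ P) = {2,4,9}
|(R △ ((P ∪ P') ∩ (Q ∪ P))) ∖ ((P △ (P ∩ R)) ∩ P)| = 3

3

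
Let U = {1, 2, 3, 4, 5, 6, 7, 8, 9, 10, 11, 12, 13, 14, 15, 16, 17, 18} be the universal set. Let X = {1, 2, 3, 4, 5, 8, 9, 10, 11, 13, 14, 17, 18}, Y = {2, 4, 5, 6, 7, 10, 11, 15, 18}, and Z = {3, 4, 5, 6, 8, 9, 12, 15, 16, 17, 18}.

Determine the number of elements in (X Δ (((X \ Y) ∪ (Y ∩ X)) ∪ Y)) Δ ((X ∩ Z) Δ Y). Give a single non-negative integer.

7

X \ Y = {1, 3, 8, 9, 13, 14, 17}
Y ∩ X = {2, 4, 5, 10, 11, 18}
(X \ Y) ∪ (Y ∩ X) = {1, 2, 3, 4, 5, 8, 9, 10, 11, 13, 14, 17, 18}
((X \ Y) ∪ (Y ∩ X)) ∪ Y = {1, 2, 3, 4, 5, 6, 7, 8, 9, 10, 11, 13, 14, 15, 17, 18}
X Δ (((X \ Y) ∪ (Y ∩ X)) ∪ Y) = {6, 7, 15}
X ∩ Z = {3, 4, 5, 8, 9, 17, 18}
(X ∩ Z) Δ Y = {2, 3, 6, 7, 8, 9, 10, 11, 15, 17}
(X Δ (((X \ Y) ∪ (Y ∩ X)) ∪ Y)) Δ ((X ∩ Z) Δ Y) = {2, 3, 8, 9, 10, 11, 17}
|(X Δ (((X \ Y) ∪ (Y ∩ X)) ∪ Y)) Δ ((X ∩ Z) Δ Y)| = 7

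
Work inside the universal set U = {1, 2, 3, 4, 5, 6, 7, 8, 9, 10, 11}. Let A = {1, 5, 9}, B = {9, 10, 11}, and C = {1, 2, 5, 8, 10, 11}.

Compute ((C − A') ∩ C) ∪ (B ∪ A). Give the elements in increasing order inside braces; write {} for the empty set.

A' = {2, 3, 4, 6, 7, 8, 10, 11}
C − A' = {1, 5}
(C − A') ∩ C = {1, 5}
B ∪ A = {1, 5, 9, 10, 11}
((C − A') ∩ C) ∪ (B ∪ A) = {1, 5, 9, 10, 11}

{1, 5, 9, 10, 11}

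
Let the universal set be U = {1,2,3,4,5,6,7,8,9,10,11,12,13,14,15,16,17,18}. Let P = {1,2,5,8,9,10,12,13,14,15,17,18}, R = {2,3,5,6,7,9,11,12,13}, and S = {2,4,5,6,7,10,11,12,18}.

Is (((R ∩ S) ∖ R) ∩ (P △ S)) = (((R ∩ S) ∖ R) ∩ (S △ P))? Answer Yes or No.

Yes

R ∩ S = {2,5,6,7,11,12}
(R ∩ S) ∖ R = {}
P △ S = {1,4,6,7,8,9,11,13,14,15,17}
((R ∩ S) ∖ R) ∩ (P △ S) = {}
S △ P = {1,4,6,7,8,9,11,13,14,15,17}
((R ∩ S) ∖ R) ∩ (S △ P) = {}
Both equal {}, so ((R ∩ S) ∖ R) ∩ (P △ S) = ((R ∩ S) ∖ R) ∩ (S △ P).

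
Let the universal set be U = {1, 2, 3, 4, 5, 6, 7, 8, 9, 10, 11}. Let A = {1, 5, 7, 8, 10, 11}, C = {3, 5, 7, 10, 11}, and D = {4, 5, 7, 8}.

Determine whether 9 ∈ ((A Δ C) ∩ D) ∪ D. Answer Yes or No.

9 ∉ A and 9 ∉ C, so 9 ∉ A Δ C
9 ∉ (A Δ C) and 9 ∉ D, so 9 ∉ (A Δ C) ∩ D
9 ∉ ((A Δ C) ∩ D) and 9 ∉ D, so 9 ∉ ((A Δ C) ∩ D) ∪ D

No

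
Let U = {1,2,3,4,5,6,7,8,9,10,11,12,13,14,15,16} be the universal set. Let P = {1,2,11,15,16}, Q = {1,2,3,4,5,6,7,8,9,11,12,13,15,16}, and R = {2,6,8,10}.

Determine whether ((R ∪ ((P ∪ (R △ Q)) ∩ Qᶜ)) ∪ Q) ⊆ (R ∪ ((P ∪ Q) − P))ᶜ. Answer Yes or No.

R △ Q = {1,3,4,5,7,9,10,11,12,13,15,16}
P ∪ (R △ Q) = {1,2,3,4,5,7,9,10,11,12,13,15,16}
Qᶜ = {10,14}
(P ∪ (R △ Q)) ∩ Qᶜ = {10}
R ∪ ((P ∪ (R △ Q)) ∩ Qᶜ) = {2,6,8,10}
(R ∪ ((P ∪ (R △ Q)) ∩ Qᶜ)) ∪ Q = {1,2,3,4,5,6,7,8,9,10,11,12,13,15,16}
P ∪ Q = {1,2,3,4,5,6,7,8,9,11,12,13,15,16}
(P ∪ Q) − P = {3,4,5,6,7,8,9,12,13}
R ∪ ((P ∪ Q) − P) = {2,3,4,5,6,7,8,9,10,12,13}
(R ∪ ((P ∪ Q) − P))ᶜ = {1,11,14,15,16}
2 ∈ (R ∪ ((P ∪ (R △ Q)) ∩ Qᶜ)) ∪ Q but 2 ∉ (R ∪ ((P ∪ Q) − P))ᶜ, so the inclusion fails.

No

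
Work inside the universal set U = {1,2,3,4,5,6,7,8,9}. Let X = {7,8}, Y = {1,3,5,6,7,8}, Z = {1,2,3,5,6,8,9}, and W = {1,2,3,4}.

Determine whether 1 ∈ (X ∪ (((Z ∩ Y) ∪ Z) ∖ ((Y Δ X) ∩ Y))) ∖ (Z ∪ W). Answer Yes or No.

1 ∈ Z and 1 ∈ Y, so 1 ∈ Z ∩ Y
1 ∈ (Z ∩ Y) and 1 ∈ Z, so 1 ∈ (Z ∩ Y) ∪ Z
1 ∈ Y and 1 ∉ X, so 1 ∈ Y Δ X
1 ∈ (Y Δ X) and 1 ∈ Y, so 1 ∈ (Y Δ X) ∩ Y
1 ∈ ((Z ∩ Y) ∪ Z) and 1 ∈ ((Y Δ X) ∩ Y), so 1 ∉ ((Z ∩ Y) ∪ Z) ∖ ((Y Δ X) ∩ Y)
1 ∉ X and 1 ∉ (((Z ∩ Y) ∪ Z) ∖ ((Y Δ X) ∩ Y)), so 1 ∉ X ∪ (((Z ∩ Y) ∪ Z) ∖ ((Y Δ X) ∩ Y))
1 ∈ Z and 1 ∈ W, so 1 ∈ Z ∪ W
1 ∉ (X ∪ (((Z ∩ Y) ∪ Z) ∖ ((Y Δ X) ∩ Y))) and 1 ∈ (Z ∪ W), so 1 ∉ (X ∪ (((Z ∩ Y) ∪ Z) ∖ ((Y Δ X) ∩ Y))) ∖ (Z ∪ W)

No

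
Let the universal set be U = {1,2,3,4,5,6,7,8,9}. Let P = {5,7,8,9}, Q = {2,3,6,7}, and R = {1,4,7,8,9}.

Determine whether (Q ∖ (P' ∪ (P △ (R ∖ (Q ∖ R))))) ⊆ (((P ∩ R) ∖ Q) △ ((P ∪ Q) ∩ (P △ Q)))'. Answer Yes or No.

Yes

P' = {1,2,3,4,6}
Q ∖ R = {2,3,6}
R ∖ (Q ∖ R) = {1,4,7,8,9}
P △ (R ∖ (Q ∖ R)) = {1,4,5}
P' ∪ (P △ (R ∖ (Q ∖ R))) = {1,2,3,4,5,6}
Q ∖ (P' ∪ (P △ (R ∖ (Q ∖ R)))) = {7}
P ∩ R = {7,8,9}
(P ∩ R) ∖ Q = {8,9}
P ∪ Q = {2,3,5,6,7,8,9}
P △ Q = {2,3,5,6,8,9}
(P ∪ Q) ∩ (P △ Q) = {2,3,5,6,8,9}
((P ∩ R) ∖ Q) △ ((P ∪ Q) ∩ (P △ Q)) = {2,3,5,6}
(((P ∩ R) ∖ Q) △ ((P ∪ Q) ∩ (P △ Q)))' = {1,4,7,8,9}
Every element of {7} is in {1,4,7,8,9}, so Q ∖ (P' ∪ (P △ (R ∖ (Q ∖ R)))) ⊆ (((P ∩ R) ∖ Q) △ ((P ∪ Q) ∩ (P △ Q)))'.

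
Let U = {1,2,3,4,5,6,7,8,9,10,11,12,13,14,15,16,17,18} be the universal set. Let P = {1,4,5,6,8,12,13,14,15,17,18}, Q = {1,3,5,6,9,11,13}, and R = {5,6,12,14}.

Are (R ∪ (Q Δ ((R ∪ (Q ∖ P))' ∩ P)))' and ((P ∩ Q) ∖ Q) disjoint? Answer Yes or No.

Q ∖ P = {3,9,11}
R ∪ (Q ∖ P) = {3,5,6,9,11,12,14}
(R ∪ (Q ∖ P))' = {1,2,4,7,8,10,13,15,16,17,18}
(R ∪ (Q ∖ P))' ∩ P = {1,4,8,13,15,17,18}
Q Δ ((R ∪ (Q ∖ P))' ∩ P) = {3,4,5,6,8,9,11,15,17,18}
R ∪ (Q Δ ((R ∪ (Q ∖ P))' ∩ P)) = {3,4,5,6,8,9,11,12,14,15,17,18}
(R ∪ (Q Δ ((R ∪ (Q ∖ P))' ∩ P)))' = {1,2,7,10,13,16}
P ∩ Q = {1,5,6,13}
(P ∩ Q) ∖ Q = {}
{1,2,7,10,13,16} and {} share no elements.

Yes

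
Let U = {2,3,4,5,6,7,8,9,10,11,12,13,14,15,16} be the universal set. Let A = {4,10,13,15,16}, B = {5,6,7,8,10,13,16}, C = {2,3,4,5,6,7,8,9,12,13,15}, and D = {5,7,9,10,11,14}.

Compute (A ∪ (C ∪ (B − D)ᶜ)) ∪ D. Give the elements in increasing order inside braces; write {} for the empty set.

B − D = {6,8,13,16}
(B − D)ᶜ = {2,3,4,5,7,9,10,11,12,14,15}
C ∪ (B − D)ᶜ = {2,3,4,5,6,7,8,9,10,11,12,13,14,15}
A ∪ (C ∪ (B − D)ᶜ) = {2,3,4,5,6,7,8,9,10,11,12,13,14,15,16}
(A ∪ (C ∪ (B − D)ᶜ)) ∪ D = {2,3,4,5,6,7,8,9,10,11,12,13,14,15,16}

{2,3,4,5,6,7,8,9,10,11,12,13,14,15,16}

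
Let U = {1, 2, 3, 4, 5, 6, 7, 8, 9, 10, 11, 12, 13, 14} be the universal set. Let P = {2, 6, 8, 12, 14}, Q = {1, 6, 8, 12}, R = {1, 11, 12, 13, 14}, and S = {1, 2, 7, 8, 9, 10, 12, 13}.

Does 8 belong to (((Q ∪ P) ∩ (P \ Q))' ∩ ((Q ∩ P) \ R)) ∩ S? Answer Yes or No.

8 ∈ Q and 8 ∈ P, so 8 ∈ Q ∪ P
8 ∈ P and 8 ∈ Q, so 8 ∉ P \ Q
8 ∈ (Q ∪ P) and 8 ∉ (P \ Q), so 8 ∉ (Q ∪ P) ∩ (P \ Q)
8 ∈ ((Q ∪ P) ∩ (P \ Q))' since 8 ∉ ((Q ∪ P) ∩ (P \ Q))
8 ∈ Q and 8 ∈ P, so 8 ∈ Q ∩ P
8 ∈ (Q ∩ P) and 8 ∉ R, so 8 ∈ (Q ∩ P) \ R
8 ∈ ((Q ∪ P) ∩ (P \ Q))' and 8 ∈ ((Q ∩ P) \ R), so 8 ∈ ((Q ∪ P) ∩ (P \ Q))' ∩ ((Q ∩ P) \ R)
8 ∈ (((Q ∪ P) ∩ (P \ Q))' ∩ ((Q ∩ P) \ R)) and 8 ∈ S, so 8 ∈ (((Q ∪ P) ∩ (P \ Q))' ∩ ((Q ∩ P) \ R)) ∩ S

Yes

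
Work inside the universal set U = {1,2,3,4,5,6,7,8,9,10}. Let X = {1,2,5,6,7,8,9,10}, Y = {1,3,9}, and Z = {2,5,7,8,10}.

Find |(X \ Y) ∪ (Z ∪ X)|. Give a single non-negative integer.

8

X \ Y = {2,5,6,7,8,10}
Z ∪ X = {1,2,5,6,7,8,9,10}
(X \ Y) ∪ (Z ∪ X) = {1,2,5,6,7,8,9,10}
|(X \ Y) ∪ (Z ∪ X)| = 8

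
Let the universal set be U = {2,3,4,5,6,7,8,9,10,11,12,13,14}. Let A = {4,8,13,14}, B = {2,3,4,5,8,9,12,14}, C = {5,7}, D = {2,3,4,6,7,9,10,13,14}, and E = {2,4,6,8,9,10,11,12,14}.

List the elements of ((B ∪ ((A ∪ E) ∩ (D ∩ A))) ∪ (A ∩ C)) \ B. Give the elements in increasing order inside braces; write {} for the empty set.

{13}

A ∪ E = {2,4,6,8,9,10,11,12,13,14}
D ∩ A = {4,13,14}
(A ∪ E) ∩ (D ∩ A) = {4,13,14}
B ∪ ((A ∪ E) ∩ (D ∩ A)) = {2,3,4,5,8,9,12,13,14}
A ∩ C = {}
(B ∪ ((A ∪ E) ∩ (D ∩ A))) ∪ (A ∩ C) = {2,3,4,5,8,9,12,13,14}
((B ∪ ((A ∪ E) ∩ (D ∩ A))) ∪ (A ∩ C)) \ B = {13}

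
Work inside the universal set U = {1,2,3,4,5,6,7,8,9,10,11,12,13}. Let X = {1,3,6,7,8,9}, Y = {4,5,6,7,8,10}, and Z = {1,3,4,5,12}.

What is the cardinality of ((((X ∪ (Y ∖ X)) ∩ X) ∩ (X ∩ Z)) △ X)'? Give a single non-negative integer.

9

Y ∖ X = {4,5,10}
X ∪ (Y ∖ X) = {1,3,4,5,6,7,8,9,10}
(X ∪ (Y ∖ X)) ∩ X = {1,3,6,7,8,9}
X ∩ Z = {1,3}
((X ∪ (Y ∖ X)) ∩ X) ∩ (X ∩ Z) = {1,3}
(((X ∪ (Y ∖ X)) ∩ X) ∩ (X ∩ Z)) △ X = {6,7,8,9}
((((X ∪ (Y ∖ X)) ∩ X) ∩ (X ∩ Z)) △ X)' = {1,2,3,4,5,10,11,12,13}
|((((X ∪ (Y ∖ X)) ∩ X) ∩ (X ∩ Z)) △ X)'| = 9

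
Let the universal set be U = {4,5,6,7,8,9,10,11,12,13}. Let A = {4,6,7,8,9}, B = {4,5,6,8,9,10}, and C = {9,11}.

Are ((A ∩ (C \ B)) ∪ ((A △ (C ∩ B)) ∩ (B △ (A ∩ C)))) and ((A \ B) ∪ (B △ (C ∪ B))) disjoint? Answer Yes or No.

C \ B = {11}
A ∩ (C \ B) = {}
C ∩ B = {9}
A △ (C ∩ B) = {4,6,7,8}
A ∩ C = {9}
B △ (A ∩ C) = {4,5,6,8,10}
(A △ (C ∩ B)) ∩ (B △ (A ∩ C)) = {4,6,8}
(A ∩ (C \ B)) ∪ ((A △ (C ∩ B)) ∩ (B △ (A ∩ C))) = {4,6,8}
A \ B = {7}
C ∪ B = {4,5,6,8,9,10,11}
B △ (C ∪ B) = {11}
(A \ B) ∪ (B △ (C ∪ B)) = {7,11}
{4,6,8} and {7,11} share no elements.

Yes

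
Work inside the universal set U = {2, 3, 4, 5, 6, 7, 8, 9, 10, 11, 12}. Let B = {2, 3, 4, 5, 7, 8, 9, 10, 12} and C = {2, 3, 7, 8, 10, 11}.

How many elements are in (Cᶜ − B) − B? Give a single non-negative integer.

1

Cᶜ = {4, 5, 6, 9, 12}
Cᶜ − B = {6}
(Cᶜ − B) − B = {6}
|(Cᶜ − B) − B| = 1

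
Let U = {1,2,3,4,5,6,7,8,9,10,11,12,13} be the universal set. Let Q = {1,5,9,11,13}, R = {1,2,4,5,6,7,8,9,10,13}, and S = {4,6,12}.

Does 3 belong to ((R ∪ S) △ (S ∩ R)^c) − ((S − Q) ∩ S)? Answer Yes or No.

3 ∉ R and 3 ∉ S, so 3 ∉ R ∪ S
3 ∉ S and 3 ∉ R, so 3 ∉ S ∩ R
3 ∈ (S ∩ R)^c since 3 ∉ (S ∩ R)
3 ∉ (R ∪ S) and 3 ∈ (S ∩ R)^c, so 3 ∈ (R ∪ S) △ (S ∩ R)^c
3 ∉ S and 3 ∉ Q, so 3 ∉ S − Q
3 ∉ (S − Q) and 3 ∉ S, so 3 ∉ (S − Q) ∩ S
3 ∈ ((R ∪ S) △ (S ∩ R)^c) and 3 ∉ ((S − Q) ∩ S), so 3 ∈ ((R ∪ S) △ (S ∩ R)^c) − ((S − Q) ∩ S)

Yes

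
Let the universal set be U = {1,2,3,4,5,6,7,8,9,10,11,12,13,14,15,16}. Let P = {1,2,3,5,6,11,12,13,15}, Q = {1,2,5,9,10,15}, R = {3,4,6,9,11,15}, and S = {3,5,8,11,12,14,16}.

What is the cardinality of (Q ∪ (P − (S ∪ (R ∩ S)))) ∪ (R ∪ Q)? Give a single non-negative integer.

11

R ∩ S = {3,11}
S ∪ (R ∩ S) = {3,5,8,11,12,14,16}
P − (S ∪ (R ∩ S)) = {1,2,6,13,15}
Q ∪ (P − (S ∪ (R ∩ S))) = {1,2,5,6,9,10,13,15}
R ∪ Q = {1,2,3,4,5,6,9,10,11,15}
(Q ∪ (P − (S ∪ (R ∩ S)))) ∪ (R ∪ Q) = {1,2,3,4,5,6,9,10,11,13,15}
|(Q ∪ (P − (S ∪ (R ∩ S)))) ∪ (R ∪ Q)| = 11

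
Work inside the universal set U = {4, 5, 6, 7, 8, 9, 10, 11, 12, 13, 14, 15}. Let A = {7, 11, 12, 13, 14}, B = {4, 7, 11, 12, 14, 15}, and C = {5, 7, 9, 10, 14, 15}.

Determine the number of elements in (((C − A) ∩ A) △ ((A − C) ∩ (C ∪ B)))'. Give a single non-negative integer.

10

C − A = {5, 9, 10, 15}
(C − A) ∩ A = {}
A − C = {11, 12, 13}
C ∪ B = {4, 5, 7, 9, 10, 11, 12, 14, 15}
(A − C) ∩ (C ∪ B) = {11, 12}
((C − A) ∩ A) △ ((A − C) ∩ (C ∪ B)) = {11, 12}
(((C − A) ∩ A) △ ((A − C) ∩ (C ∪ B)))' = {4, 5, 6, 7, 8, 9, 10, 13, 14, 15}
|(((C − A) ∩ A) △ ((A − C) ∩ (C ∪ B)))'| = 10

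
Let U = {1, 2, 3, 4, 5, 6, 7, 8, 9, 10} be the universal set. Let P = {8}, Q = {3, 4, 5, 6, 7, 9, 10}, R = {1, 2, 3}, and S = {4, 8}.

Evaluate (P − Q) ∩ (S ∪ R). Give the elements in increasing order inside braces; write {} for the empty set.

{8}

P − Q = {8}
S ∪ R = {1, 2, 3, 4, 8}
(P − Q) ∩ (S ∪ R) = {8}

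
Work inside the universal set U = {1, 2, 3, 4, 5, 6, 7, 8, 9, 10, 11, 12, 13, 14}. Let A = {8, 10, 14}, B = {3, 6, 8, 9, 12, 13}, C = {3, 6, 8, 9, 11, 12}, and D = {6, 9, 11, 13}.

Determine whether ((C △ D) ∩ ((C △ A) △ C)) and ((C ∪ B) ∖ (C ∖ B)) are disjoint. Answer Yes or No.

C △ D = {3, 8, 12, 13}
C △ A = {3, 6, 9, 10, 11, 12, 14}
(C △ A) △ C = {8, 10, 14}
(C △ D) ∩ ((C △ A) △ C) = {8}
C ∪ B = {3, 6, 8, 9, 11, 12, 13}
C ∖ B = {11}
(C ∪ B) ∖ (C ∖ B) = {3, 6, 8, 9, 12, 13}
8 lies in both, so they are not disjoint.

No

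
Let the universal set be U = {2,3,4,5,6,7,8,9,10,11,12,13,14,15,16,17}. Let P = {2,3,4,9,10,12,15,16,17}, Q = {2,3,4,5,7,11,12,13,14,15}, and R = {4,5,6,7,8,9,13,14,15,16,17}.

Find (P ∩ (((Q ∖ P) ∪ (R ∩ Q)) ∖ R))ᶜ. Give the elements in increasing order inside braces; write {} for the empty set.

Q ∖ P = {5,7,11,13,14}
R ∩ Q = {4,5,7,13,14,15}
(Q ∖ P) ∪ (R ∩ Q) = {4,5,7,11,13,14,15}
((Q ∖ P) ∪ (R ∩ Q)) ∖ R = {11}
P ∩ (((Q ∖ P) ∪ (R ∩ Q)) ∖ R) = {}
(P ∩ (((Q ∖ P) ∪ (R ∩ Q)) ∖ R))ᶜ = {2,3,4,5,6,7,8,9,10,11,12,13,14,15,16,17}

{2,3,4,5,6,7,8,9,10,11,12,13,14,15,16,17}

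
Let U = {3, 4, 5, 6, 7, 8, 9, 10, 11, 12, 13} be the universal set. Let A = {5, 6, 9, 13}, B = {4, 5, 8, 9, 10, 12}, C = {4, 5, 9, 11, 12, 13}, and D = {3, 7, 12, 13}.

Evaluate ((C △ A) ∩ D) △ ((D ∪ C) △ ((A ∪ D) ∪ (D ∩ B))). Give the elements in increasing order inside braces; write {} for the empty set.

{4, 6, 11, 12}

C △ A = {4, 6, 11, 12}
(C △ A) ∩ D = {12}
D ∪ C = {3, 4, 5, 7, 9, 11, 12, 13}
A ∪ D = {3, 5, 6, 7, 9, 12, 13}
D ∩ B = {12}
(A ∪ D) ∪ (D ∩ B) = {3, 5, 6, 7, 9, 12, 13}
(D ∪ C) △ ((A ∪ D) ∪ (D ∩ B)) = {4, 6, 11}
((C △ A) ∩ D) △ ((D ∪ C) △ ((A ∪ D) ∪ (D ∩ B))) = {4, 6, 11, 12}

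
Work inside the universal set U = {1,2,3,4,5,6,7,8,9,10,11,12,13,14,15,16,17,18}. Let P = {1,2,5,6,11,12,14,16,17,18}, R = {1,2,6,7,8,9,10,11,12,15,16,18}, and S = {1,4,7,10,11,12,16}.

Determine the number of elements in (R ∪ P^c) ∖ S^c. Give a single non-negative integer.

7

P^c = {3,4,7,8,9,10,13,15}
R ∪ P^c = {1,2,3,4,6,7,8,9,10,11,12,13,15,16,18}
S^c = {2,3,5,6,8,9,13,14,15,17,18}
(R ∪ P^c) ∖ S^c = {1,4,7,10,11,12,16}
|(R ∪ P^c) ∖ S^c| = 7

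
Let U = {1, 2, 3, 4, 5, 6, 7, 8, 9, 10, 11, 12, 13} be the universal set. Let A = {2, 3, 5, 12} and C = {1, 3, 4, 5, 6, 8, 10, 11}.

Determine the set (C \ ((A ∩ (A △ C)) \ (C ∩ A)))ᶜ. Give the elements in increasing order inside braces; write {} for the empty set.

A △ C = {1, 2, 4, 6, 8, 10, 11, 12}
A ∩ (A △ C) = {2, 12}
C ∩ A = {3, 5}
(A ∩ (A △ C)) \ (C ∩ A) = {2, 12}
C \ ((A ∩ (A △ C)) \ (C ∩ A)) = {1, 3, 4, 5, 6, 8, 10, 11}
(C \ ((A ∩ (A △ C)) \ (C ∩ A)))ᶜ = {2, 7, 9, 12, 13}

{2, 7, 9, 12, 13}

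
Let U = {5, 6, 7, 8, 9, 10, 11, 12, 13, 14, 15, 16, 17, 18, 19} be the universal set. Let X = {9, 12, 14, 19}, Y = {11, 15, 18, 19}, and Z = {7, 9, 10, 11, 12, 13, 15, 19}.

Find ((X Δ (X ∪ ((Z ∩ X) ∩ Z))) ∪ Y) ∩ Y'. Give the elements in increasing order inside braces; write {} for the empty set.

Z ∩ X = {9, 12, 19}
(Z ∩ X) ∩ Z = {9, 12, 19}
X ∪ ((Z ∩ X) ∩ Z) = {9, 12, 14, 19}
X Δ (X ∪ ((Z ∩ X) ∩ Z)) = {}
(X Δ (X ∪ ((Z ∩ X) ∩ Z))) ∪ Y = {11, 15, 18, 19}
Y' = {5, 6, 7, 8, 9, 10, 12, 13, 14, 16, 17}
((X Δ (X ∪ ((Z ∩ X) ∩ Z))) ∪ Y) ∩ Y' = {}

{}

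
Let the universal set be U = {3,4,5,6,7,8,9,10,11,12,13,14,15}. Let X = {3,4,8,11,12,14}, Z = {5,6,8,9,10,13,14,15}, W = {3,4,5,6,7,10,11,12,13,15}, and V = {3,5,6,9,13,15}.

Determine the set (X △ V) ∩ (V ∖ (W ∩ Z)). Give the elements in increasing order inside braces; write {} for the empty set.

{9}

X △ V = {4,5,6,8,9,11,12,13,14,15}
W ∩ Z = {5,6,10,13,15}
V ∖ (W ∩ Z) = {3,9}
(X △ V) ∩ (V ∖ (W ∩ Z)) = {9}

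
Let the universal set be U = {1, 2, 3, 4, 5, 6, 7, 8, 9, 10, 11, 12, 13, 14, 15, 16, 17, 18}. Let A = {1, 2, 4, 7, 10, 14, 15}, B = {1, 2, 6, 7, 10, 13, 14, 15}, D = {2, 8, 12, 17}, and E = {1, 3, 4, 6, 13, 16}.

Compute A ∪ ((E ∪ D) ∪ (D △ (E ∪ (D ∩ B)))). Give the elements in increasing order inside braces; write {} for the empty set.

E ∪ D = {1, 2, 3, 4, 6, 8, 12, 13, 16, 17}
D ∩ B = {2}
E ∪ (D ∩ B) = {1, 2, 3, 4, 6, 13, 16}
D △ (E ∪ (D ∩ B)) = {1, 3, 4, 6, 8, 12, 13, 16, 17}
(E ∪ D) ∪ (D △ (E ∪ (D ∩ B))) = {1, 2, 3, 4, 6, 8, 12, 13, 16, 17}
A ∪ ((E ∪ D) ∪ (D △ (E ∪ (D ∩ B)))) = {1, 2, 3, 4, 6, 7, 8, 10, 12, 13, 14, 15, 16, 17}

{1, 2, 3, 4, 6, 7, 8, 10, 12, 13, 14, 15, 16, 17}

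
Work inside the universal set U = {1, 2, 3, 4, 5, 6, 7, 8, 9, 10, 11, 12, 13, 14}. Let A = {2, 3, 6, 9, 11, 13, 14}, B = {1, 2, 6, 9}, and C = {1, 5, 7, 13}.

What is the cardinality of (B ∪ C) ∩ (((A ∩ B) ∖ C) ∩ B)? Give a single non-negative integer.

B ∪ C = {1, 2, 5, 6, 7, 9, 13}
A ∩ B = {2, 6, 9}
(A ∩ B) ∖ C = {2, 6, 9}
((A ∩ B) ∖ C) ∩ B = {2, 6, 9}
(B ∪ C) ∩ (((A ∩ B) ∖ C) ∩ B) = {2, 6, 9}
|(B ∪ C) ∩ (((A ∩ B) ∖ C) ∩ B)| = 3

3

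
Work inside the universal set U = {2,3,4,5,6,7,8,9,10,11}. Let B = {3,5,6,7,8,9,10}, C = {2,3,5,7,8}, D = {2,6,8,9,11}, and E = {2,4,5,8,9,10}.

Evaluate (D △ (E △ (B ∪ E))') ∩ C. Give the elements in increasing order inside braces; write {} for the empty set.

B ∪ E = {2,3,4,5,6,7,8,9,10}
E △ (B ∪ E) = {3,6,7}
(E △ (B ∪ E))' = {2,4,5,8,9,10,11}
D △ (E △ (B ∪ E))' = {4,5,6,10}
(D △ (E △ (B ∪ E))') ∩ C = {5}

{5}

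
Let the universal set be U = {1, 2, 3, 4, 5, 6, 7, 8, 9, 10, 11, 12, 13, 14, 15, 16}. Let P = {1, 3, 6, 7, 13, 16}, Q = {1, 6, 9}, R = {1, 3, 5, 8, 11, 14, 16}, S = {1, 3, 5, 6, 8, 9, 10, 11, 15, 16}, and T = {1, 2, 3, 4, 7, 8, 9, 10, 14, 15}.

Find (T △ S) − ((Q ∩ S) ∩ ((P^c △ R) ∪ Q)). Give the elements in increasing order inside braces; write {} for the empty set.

{2, 4, 5, 7, 11, 14, 16}

T △ S = {2, 4, 5, 6, 7, 11, 14, 16}
Q ∩ S = {1, 6, 9}
P^c = {2, 4, 5, 8, 9, 10, 11, 12, 14, 15}
P^c △ R = {1, 2, 3, 4, 9, 10, 12, 15, 16}
(P^c △ R) ∪ Q = {1, 2, 3, 4, 6, 9, 10, 12, 15, 16}
(Q ∩ S) ∩ ((P^c △ R) ∪ Q) = {1, 6, 9}
(T △ S) − ((Q ∩ S) ∩ ((P^c △ R) ∪ Q)) = {2, 4, 5, 7, 11, 14, 16}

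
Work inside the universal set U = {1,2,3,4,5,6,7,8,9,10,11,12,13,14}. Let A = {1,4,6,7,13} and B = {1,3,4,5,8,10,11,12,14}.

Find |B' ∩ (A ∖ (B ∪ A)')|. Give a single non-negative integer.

3

B' = {2,6,7,9,13}
B ∪ A = {1,3,4,5,6,7,8,10,11,12,13,14}
(B ∪ A)' = {2,9}
A ∖ (B ∪ A)' = {1,4,6,7,13}
B' ∩ (A ∖ (B ∪ A)') = {6,7,13}
|B' ∩ (A ∖ (B ∪ A)')| = 3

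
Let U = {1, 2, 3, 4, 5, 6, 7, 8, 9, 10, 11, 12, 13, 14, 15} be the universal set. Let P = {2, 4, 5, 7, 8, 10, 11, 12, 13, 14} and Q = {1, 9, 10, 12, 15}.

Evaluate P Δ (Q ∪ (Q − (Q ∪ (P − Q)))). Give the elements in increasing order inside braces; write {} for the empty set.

{1, 2, 4, 5, 7, 8, 9, 11, 13, 14, 15}

P − Q = {2, 4, 5, 7, 8, 11, 13, 14}
Q ∪ (P − Q) = {1, 2, 4, 5, 7, 8, 9, 10, 11, 12, 13, 14, 15}
Q − (Q ∪ (P − Q)) = {}
Q ∪ (Q − (Q ∪ (P − Q))) = {1, 9, 10, 12, 15}
P Δ (Q ∪ (Q − (Q ∪ (P − Q)))) = {1, 2, 4, 5, 7, 8, 9, 11, 13, 14, 15}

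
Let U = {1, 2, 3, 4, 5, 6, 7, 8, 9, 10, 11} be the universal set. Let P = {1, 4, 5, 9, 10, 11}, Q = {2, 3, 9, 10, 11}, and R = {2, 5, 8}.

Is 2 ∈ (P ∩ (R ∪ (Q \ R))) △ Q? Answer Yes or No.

2 ∈ Q and 2 ∈ R, so 2 ∉ Q \ R
2 ∈ R and 2 ∉ (Q \ R), so 2 ∈ R ∪ (Q \ R)
2 ∉ P and 2 ∈ (R ∪ (Q \ R)), so 2 ∉ P ∩ (R ∪ (Q \ R))
2 ∉ (P ∩ (R ∪ (Q \ R))) and 2 ∈ Q, so 2 ∈ (P ∩ (R ∪ (Q \ R))) △ Q

Yes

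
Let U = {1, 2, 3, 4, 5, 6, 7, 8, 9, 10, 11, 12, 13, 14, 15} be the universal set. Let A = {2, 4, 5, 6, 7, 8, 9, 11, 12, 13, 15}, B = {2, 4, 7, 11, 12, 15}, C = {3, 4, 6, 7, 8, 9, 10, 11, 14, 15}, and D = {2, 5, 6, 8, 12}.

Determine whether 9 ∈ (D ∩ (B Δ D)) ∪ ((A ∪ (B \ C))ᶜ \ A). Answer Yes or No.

No

9 ∉ B and 9 ∉ D, so 9 ∉ B Δ D
9 ∉ D and 9 ∉ (B Δ D), so 9 ∉ D ∩ (B Δ D)
9 ∉ B and 9 ∈ C, so 9 ∉ B \ C
9 ∈ A and 9 ∉ (B \ C), so 9 ∈ A ∪ (B \ C)
9 ∉ (A ∪ (B \ C))ᶜ since 9 ∈ (A ∪ (B \ C))
9 ∉ (A ∪ (B \ C))ᶜ and 9 ∈ A, so 9 ∉ (A ∪ (B \ C))ᶜ \ A
9 ∉ (D ∩ (B Δ D)) and 9 ∉ ((A ∪ (B \ C))ᶜ \ A), so 9 ∉ (D ∩ (B Δ D)) ∪ ((A ∪ (B \ C))ᶜ \ A)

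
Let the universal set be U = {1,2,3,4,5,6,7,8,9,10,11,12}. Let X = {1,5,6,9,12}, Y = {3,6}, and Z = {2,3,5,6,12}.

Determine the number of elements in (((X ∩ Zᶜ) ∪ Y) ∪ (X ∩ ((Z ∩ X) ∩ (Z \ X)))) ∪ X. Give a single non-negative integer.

Zᶜ = {1,4,7,8,9,10,11}
X ∩ Zᶜ = {1,9}
(X ∩ Zᶜ) ∪ Y = {1,3,6,9}
Z ∩ X = {5,6,12}
Z \ X = {2,3}
(Z ∩ X) ∩ (Z \ X) = {}
X ∩ ((Z ∩ X) ∩ (Z \ X)) = {}
((X ∩ Zᶜ) ∪ Y) ∪ (X ∩ ((Z ∩ X) ∩ (Z \ X))) = {1,3,6,9}
(((X ∩ Zᶜ) ∪ Y) ∪ (X ∩ ((Z ∩ X) ∩ (Z \ X)))) ∪ X = {1,3,5,6,9,12}
|(((X ∩ Zᶜ) ∪ Y) ∪ (X ∩ ((Z ∩ X) ∩ (Z \ X)))) ∪ X| = 6

6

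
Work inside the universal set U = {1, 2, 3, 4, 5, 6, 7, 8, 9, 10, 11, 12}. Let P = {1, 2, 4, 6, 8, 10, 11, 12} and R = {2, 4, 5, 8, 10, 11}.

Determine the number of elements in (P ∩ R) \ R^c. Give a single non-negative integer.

5

P ∩ R = {2, 4, 8, 10, 11}
R^c = {1, 3, 6, 7, 9, 12}
(P ∩ R) \ R^c = {2, 4, 8, 10, 11}
|(P ∩ R) \ R^c| = 5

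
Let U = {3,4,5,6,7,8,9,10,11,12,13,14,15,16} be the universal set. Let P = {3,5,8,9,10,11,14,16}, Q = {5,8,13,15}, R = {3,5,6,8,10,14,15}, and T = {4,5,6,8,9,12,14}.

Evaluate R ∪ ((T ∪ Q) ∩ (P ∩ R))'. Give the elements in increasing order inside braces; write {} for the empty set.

{3,4,5,6,7,8,9,10,11,12,13,14,15,16}

T ∪ Q = {4,5,6,8,9,12,13,14,15}
P ∩ R = {3,5,8,10,14}
(T ∪ Q) ∩ (P ∩ R) = {5,8,14}
((T ∪ Q) ∩ (P ∩ R))' = {3,4,6,7,9,10,11,12,13,15,16}
R ∪ ((T ∪ Q) ∩ (P ∩ R))' = {3,4,5,6,7,8,9,10,11,12,13,14,15,16}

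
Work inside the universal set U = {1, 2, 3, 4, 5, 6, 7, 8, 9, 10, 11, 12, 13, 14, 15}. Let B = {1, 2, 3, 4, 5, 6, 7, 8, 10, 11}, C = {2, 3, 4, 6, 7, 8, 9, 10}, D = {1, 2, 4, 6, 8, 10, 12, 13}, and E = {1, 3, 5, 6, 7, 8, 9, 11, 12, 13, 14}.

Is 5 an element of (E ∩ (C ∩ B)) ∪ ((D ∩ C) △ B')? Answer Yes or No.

5 ∉ C and 5 ∈ B, so 5 ∉ C ∩ B
5 ∈ E and 5 ∉ (C ∩ B), so 5 ∉ E ∩ (C ∩ B)
5 ∉ D and 5 ∉ C, so 5 ∉ D ∩ C
5 ∈ B, so 5 ∉ B'
5 ∉ (D ∩ C) and 5 ∉ B', so 5 ∉ (D ∩ C) △ B'
5 ∉ (E ∩ (C ∩ B)) and 5 ∉ ((D ∩ C) △ B'), so 5 ∉ (E ∩ (C ∩ B)) ∪ ((D ∩ C) △ B')

No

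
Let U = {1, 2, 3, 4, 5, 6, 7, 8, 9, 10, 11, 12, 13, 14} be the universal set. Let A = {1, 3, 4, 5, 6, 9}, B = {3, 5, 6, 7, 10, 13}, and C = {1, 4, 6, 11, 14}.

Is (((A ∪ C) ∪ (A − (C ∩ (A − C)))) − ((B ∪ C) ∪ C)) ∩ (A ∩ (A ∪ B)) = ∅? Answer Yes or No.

No

A ∪ C = {1, 3, 4, 5, 6, 9, 11, 14}
A − C = {3, 5, 9}
C ∩ (A − C) = {}
A − (C ∩ (A − C)) = {1, 3, 4, 5, 6, 9}
(A ∪ C) ∪ (A − (C ∩ (A − C))) = {1, 3, 4, 5, 6, 9, 11, 14}
B ∪ C = {1, 3, 4, 5, 6, 7, 10, 11, 13, 14}
(B ∪ C) ∪ C = {1, 3, 4, 5, 6, 7, 10, 11, 13, 14}
((A ∪ C) ∪ (A − (C ∩ (A − C)))) − ((B ∪ C) ∪ C) = {9}
A ∪ B = {1, 3, 4, 5, 6, 7, 9, 10, 13}
A ∩ (A ∪ B) = {1, 3, 4, 5, 6, 9}
9 lies in both, so they are not disjoint.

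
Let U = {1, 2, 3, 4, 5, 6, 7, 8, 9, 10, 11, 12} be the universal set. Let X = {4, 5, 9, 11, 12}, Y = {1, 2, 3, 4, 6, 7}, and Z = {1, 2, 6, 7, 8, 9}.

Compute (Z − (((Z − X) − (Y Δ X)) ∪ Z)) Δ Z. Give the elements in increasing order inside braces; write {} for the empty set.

{1, 2, 6, 7, 8, 9}

Z − X = {1, 2, 6, 7, 8}
Y Δ X = {1, 2, 3, 5, 6, 7, 9, 11, 12}
(Z − X) − (Y Δ X) = {8}
((Z − X) − (Y Δ X)) ∪ Z = {1, 2, 6, 7, 8, 9}
Z − (((Z − X) − (Y Δ X)) ∪ Z) = {}
(Z − (((Z − X) − (Y Δ X)) ∪ Z)) Δ Z = {1, 2, 6, 7, 8, 9}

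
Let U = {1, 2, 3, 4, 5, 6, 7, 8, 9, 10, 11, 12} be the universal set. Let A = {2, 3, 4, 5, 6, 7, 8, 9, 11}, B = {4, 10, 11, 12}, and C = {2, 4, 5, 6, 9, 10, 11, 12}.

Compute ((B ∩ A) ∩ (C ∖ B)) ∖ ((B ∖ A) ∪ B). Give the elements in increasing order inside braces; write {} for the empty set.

B ∩ A = {4, 11}
C ∖ B = {2, 5, 6, 9}
(B ∩ A) ∩ (C ∖ B) = {}
B ∖ A = {10, 12}
(B ∖ A) ∪ B = {4, 10, 11, 12}
((B ∩ A) ∩ (C ∖ B)) ∖ ((B ∖ A) ∪ B) = {}

{}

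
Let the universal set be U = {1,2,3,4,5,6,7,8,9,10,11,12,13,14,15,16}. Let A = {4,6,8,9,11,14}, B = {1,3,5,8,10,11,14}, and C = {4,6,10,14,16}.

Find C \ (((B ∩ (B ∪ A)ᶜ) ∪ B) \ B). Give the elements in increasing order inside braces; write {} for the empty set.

B ∪ A = {1,3,4,5,6,8,9,10,11,14}
(B ∪ A)ᶜ = {2,7,12,13,15,16}
B ∩ (B ∪ A)ᶜ = {}
(B ∩ (B ∪ A)ᶜ) ∪ B = {1,3,5,8,10,11,14}
((B ∩ (B ∪ A)ᶜ) ∪ B) \ B = {}
C \ (((B ∩ (B ∪ A)ᶜ) ∪ B) \ B) = {4,6,10,14,16}

{4,6,10,14,16}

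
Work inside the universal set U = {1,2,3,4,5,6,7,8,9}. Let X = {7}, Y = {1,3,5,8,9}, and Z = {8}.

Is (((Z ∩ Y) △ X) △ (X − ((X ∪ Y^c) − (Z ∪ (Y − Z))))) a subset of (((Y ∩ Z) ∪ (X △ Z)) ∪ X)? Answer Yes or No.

Yes

Z ∩ Y = {8}
(Z ∩ Y) △ X = {7,8}
Y^c = {2,4,6,7}
X ∪ Y^c = {2,4,6,7}
Y − Z = {1,3,5,9}
Z ∪ (Y − Z) = {1,3,5,8,9}
(X ∪ Y^c) − (Z ∪ (Y − Z)) = {2,4,6,7}
X − ((X ∪ Y^c) − (Z ∪ (Y − Z))) = {}
((Z ∩ Y) △ X) △ (X − ((X ∪ Y^c) − (Z ∪ (Y − Z)))) = {7,8}
Y ∩ Z = {8}
X △ Z = {7,8}
(Y ∩ Z) ∪ (X △ Z) = {7,8}
((Y ∩ Z) ∪ (X △ Z)) ∪ X = {7,8}
Every element of {7,8} is in {7,8}, so ((Z ∩ Y) △ X) △ (X − ((X ∪ Y^c) − (Z ∪ (Y − Z)))) ⊆ ((Y ∩ Z) ∪ (X △ Z)) ∪ X.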